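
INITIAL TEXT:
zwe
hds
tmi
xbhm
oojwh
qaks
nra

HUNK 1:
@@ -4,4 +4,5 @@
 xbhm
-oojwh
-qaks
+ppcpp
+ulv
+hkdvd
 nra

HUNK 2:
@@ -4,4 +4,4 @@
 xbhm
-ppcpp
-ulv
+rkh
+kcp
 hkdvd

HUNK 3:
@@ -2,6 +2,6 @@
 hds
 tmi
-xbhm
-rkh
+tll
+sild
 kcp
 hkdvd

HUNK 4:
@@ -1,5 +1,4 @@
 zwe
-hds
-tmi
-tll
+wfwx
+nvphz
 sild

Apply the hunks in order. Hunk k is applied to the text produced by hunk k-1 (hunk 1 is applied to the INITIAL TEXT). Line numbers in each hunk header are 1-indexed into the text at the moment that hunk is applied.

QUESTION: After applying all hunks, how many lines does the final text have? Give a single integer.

Answer: 7

Derivation:
Hunk 1: at line 4 remove [oojwh,qaks] add [ppcpp,ulv,hkdvd] -> 8 lines: zwe hds tmi xbhm ppcpp ulv hkdvd nra
Hunk 2: at line 4 remove [ppcpp,ulv] add [rkh,kcp] -> 8 lines: zwe hds tmi xbhm rkh kcp hkdvd nra
Hunk 3: at line 2 remove [xbhm,rkh] add [tll,sild] -> 8 lines: zwe hds tmi tll sild kcp hkdvd nra
Hunk 4: at line 1 remove [hds,tmi,tll] add [wfwx,nvphz] -> 7 lines: zwe wfwx nvphz sild kcp hkdvd nra
Final line count: 7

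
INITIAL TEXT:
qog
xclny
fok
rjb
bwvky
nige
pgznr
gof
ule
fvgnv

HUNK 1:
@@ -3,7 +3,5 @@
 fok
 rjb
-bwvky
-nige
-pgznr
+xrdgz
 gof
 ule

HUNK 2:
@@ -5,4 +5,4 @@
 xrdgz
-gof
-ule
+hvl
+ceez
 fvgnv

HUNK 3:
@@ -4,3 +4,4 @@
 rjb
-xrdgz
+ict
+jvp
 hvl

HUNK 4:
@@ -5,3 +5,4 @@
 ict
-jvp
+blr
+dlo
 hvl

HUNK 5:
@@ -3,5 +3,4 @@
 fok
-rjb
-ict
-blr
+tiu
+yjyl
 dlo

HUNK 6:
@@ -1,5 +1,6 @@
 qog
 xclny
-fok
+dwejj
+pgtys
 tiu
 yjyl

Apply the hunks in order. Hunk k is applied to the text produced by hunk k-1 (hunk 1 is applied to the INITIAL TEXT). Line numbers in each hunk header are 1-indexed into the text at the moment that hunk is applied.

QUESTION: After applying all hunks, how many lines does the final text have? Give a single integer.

Hunk 1: at line 3 remove [bwvky,nige,pgznr] add [xrdgz] -> 8 lines: qog xclny fok rjb xrdgz gof ule fvgnv
Hunk 2: at line 5 remove [gof,ule] add [hvl,ceez] -> 8 lines: qog xclny fok rjb xrdgz hvl ceez fvgnv
Hunk 3: at line 4 remove [xrdgz] add [ict,jvp] -> 9 lines: qog xclny fok rjb ict jvp hvl ceez fvgnv
Hunk 4: at line 5 remove [jvp] add [blr,dlo] -> 10 lines: qog xclny fok rjb ict blr dlo hvl ceez fvgnv
Hunk 5: at line 3 remove [rjb,ict,blr] add [tiu,yjyl] -> 9 lines: qog xclny fok tiu yjyl dlo hvl ceez fvgnv
Hunk 6: at line 1 remove [fok] add [dwejj,pgtys] -> 10 lines: qog xclny dwejj pgtys tiu yjyl dlo hvl ceez fvgnv
Final line count: 10

Answer: 10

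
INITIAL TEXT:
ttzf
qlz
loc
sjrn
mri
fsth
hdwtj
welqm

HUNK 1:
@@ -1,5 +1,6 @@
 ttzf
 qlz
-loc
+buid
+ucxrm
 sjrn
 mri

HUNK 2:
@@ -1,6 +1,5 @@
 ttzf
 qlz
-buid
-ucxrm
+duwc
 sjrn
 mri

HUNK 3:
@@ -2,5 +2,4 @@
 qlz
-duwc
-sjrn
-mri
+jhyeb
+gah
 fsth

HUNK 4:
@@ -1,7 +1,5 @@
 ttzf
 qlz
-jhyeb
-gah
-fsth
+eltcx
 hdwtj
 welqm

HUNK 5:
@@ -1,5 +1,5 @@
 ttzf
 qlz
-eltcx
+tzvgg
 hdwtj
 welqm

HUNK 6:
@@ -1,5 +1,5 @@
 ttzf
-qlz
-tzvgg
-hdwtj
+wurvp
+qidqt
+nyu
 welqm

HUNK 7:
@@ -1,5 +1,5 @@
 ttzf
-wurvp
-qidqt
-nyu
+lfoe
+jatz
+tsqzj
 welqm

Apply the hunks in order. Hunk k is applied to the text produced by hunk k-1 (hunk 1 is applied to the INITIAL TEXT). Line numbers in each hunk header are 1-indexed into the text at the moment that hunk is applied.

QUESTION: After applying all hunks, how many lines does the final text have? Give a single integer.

Answer: 5

Derivation:
Hunk 1: at line 1 remove [loc] add [buid,ucxrm] -> 9 lines: ttzf qlz buid ucxrm sjrn mri fsth hdwtj welqm
Hunk 2: at line 1 remove [buid,ucxrm] add [duwc] -> 8 lines: ttzf qlz duwc sjrn mri fsth hdwtj welqm
Hunk 3: at line 2 remove [duwc,sjrn,mri] add [jhyeb,gah] -> 7 lines: ttzf qlz jhyeb gah fsth hdwtj welqm
Hunk 4: at line 1 remove [jhyeb,gah,fsth] add [eltcx] -> 5 lines: ttzf qlz eltcx hdwtj welqm
Hunk 5: at line 1 remove [eltcx] add [tzvgg] -> 5 lines: ttzf qlz tzvgg hdwtj welqm
Hunk 6: at line 1 remove [qlz,tzvgg,hdwtj] add [wurvp,qidqt,nyu] -> 5 lines: ttzf wurvp qidqt nyu welqm
Hunk 7: at line 1 remove [wurvp,qidqt,nyu] add [lfoe,jatz,tsqzj] -> 5 lines: ttzf lfoe jatz tsqzj welqm
Final line count: 5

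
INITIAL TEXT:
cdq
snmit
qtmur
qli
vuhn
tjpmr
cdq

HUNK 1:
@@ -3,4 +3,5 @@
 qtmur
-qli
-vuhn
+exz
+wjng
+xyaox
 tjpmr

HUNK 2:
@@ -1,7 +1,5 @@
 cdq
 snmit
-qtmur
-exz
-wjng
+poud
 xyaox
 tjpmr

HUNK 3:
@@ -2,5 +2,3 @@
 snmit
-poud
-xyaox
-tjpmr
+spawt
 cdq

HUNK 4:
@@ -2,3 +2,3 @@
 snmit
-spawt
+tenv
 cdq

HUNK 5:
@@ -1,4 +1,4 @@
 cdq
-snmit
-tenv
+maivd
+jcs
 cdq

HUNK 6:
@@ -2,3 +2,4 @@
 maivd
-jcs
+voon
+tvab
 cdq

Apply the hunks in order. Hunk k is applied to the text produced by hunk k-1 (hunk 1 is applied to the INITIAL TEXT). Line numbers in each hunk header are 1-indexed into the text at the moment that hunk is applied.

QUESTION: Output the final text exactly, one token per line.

Answer: cdq
maivd
voon
tvab
cdq

Derivation:
Hunk 1: at line 3 remove [qli,vuhn] add [exz,wjng,xyaox] -> 8 lines: cdq snmit qtmur exz wjng xyaox tjpmr cdq
Hunk 2: at line 1 remove [qtmur,exz,wjng] add [poud] -> 6 lines: cdq snmit poud xyaox tjpmr cdq
Hunk 3: at line 2 remove [poud,xyaox,tjpmr] add [spawt] -> 4 lines: cdq snmit spawt cdq
Hunk 4: at line 2 remove [spawt] add [tenv] -> 4 lines: cdq snmit tenv cdq
Hunk 5: at line 1 remove [snmit,tenv] add [maivd,jcs] -> 4 lines: cdq maivd jcs cdq
Hunk 6: at line 2 remove [jcs] add [voon,tvab] -> 5 lines: cdq maivd voon tvab cdq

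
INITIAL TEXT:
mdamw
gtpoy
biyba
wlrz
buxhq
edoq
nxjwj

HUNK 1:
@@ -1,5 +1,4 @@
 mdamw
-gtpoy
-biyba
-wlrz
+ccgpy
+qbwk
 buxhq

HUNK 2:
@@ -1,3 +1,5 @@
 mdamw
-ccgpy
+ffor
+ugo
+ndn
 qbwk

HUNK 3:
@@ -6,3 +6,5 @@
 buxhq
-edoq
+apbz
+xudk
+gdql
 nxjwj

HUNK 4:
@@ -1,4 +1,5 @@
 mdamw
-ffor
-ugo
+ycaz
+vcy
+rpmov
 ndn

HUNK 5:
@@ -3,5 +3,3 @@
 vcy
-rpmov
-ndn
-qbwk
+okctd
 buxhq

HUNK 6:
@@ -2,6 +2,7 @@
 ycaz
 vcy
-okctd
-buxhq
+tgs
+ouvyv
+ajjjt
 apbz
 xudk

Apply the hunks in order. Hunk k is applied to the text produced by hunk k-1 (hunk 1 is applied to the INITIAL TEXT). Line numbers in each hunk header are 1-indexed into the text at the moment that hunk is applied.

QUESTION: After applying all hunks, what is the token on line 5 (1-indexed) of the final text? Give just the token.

Answer: ouvyv

Derivation:
Hunk 1: at line 1 remove [gtpoy,biyba,wlrz] add [ccgpy,qbwk] -> 6 lines: mdamw ccgpy qbwk buxhq edoq nxjwj
Hunk 2: at line 1 remove [ccgpy] add [ffor,ugo,ndn] -> 8 lines: mdamw ffor ugo ndn qbwk buxhq edoq nxjwj
Hunk 3: at line 6 remove [edoq] add [apbz,xudk,gdql] -> 10 lines: mdamw ffor ugo ndn qbwk buxhq apbz xudk gdql nxjwj
Hunk 4: at line 1 remove [ffor,ugo] add [ycaz,vcy,rpmov] -> 11 lines: mdamw ycaz vcy rpmov ndn qbwk buxhq apbz xudk gdql nxjwj
Hunk 5: at line 3 remove [rpmov,ndn,qbwk] add [okctd] -> 9 lines: mdamw ycaz vcy okctd buxhq apbz xudk gdql nxjwj
Hunk 6: at line 2 remove [okctd,buxhq] add [tgs,ouvyv,ajjjt] -> 10 lines: mdamw ycaz vcy tgs ouvyv ajjjt apbz xudk gdql nxjwj
Final line 5: ouvyv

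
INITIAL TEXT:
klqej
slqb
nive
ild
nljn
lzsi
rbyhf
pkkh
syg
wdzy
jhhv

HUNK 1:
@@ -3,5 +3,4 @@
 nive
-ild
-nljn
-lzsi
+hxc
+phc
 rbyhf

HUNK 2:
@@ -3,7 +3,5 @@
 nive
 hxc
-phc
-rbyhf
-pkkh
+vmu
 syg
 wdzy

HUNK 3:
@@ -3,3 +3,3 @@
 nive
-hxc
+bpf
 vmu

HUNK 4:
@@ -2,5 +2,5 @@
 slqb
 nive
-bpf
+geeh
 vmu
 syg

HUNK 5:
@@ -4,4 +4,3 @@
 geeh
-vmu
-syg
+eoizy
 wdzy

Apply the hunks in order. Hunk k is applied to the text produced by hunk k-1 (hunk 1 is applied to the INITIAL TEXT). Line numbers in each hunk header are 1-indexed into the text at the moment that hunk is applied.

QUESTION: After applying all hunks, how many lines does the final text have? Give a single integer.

Answer: 7

Derivation:
Hunk 1: at line 3 remove [ild,nljn,lzsi] add [hxc,phc] -> 10 lines: klqej slqb nive hxc phc rbyhf pkkh syg wdzy jhhv
Hunk 2: at line 3 remove [phc,rbyhf,pkkh] add [vmu] -> 8 lines: klqej slqb nive hxc vmu syg wdzy jhhv
Hunk 3: at line 3 remove [hxc] add [bpf] -> 8 lines: klqej slqb nive bpf vmu syg wdzy jhhv
Hunk 4: at line 2 remove [bpf] add [geeh] -> 8 lines: klqej slqb nive geeh vmu syg wdzy jhhv
Hunk 5: at line 4 remove [vmu,syg] add [eoizy] -> 7 lines: klqej slqb nive geeh eoizy wdzy jhhv
Final line count: 7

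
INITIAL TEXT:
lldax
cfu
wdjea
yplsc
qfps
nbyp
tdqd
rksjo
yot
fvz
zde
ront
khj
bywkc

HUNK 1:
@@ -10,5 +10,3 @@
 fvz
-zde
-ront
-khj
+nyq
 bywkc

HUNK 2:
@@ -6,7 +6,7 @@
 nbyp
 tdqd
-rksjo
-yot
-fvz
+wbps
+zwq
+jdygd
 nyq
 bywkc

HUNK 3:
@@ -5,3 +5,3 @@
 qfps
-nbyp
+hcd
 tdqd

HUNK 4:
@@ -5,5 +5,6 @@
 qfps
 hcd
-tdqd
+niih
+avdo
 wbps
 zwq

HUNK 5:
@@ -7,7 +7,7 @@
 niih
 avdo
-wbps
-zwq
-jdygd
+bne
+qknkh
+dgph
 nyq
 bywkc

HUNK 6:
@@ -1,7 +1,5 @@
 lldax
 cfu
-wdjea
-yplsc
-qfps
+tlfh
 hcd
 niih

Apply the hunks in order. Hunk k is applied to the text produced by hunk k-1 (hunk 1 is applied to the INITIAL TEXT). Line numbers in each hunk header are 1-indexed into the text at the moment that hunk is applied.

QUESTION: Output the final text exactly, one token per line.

Answer: lldax
cfu
tlfh
hcd
niih
avdo
bne
qknkh
dgph
nyq
bywkc

Derivation:
Hunk 1: at line 10 remove [zde,ront,khj] add [nyq] -> 12 lines: lldax cfu wdjea yplsc qfps nbyp tdqd rksjo yot fvz nyq bywkc
Hunk 2: at line 6 remove [rksjo,yot,fvz] add [wbps,zwq,jdygd] -> 12 lines: lldax cfu wdjea yplsc qfps nbyp tdqd wbps zwq jdygd nyq bywkc
Hunk 3: at line 5 remove [nbyp] add [hcd] -> 12 lines: lldax cfu wdjea yplsc qfps hcd tdqd wbps zwq jdygd nyq bywkc
Hunk 4: at line 5 remove [tdqd] add [niih,avdo] -> 13 lines: lldax cfu wdjea yplsc qfps hcd niih avdo wbps zwq jdygd nyq bywkc
Hunk 5: at line 7 remove [wbps,zwq,jdygd] add [bne,qknkh,dgph] -> 13 lines: lldax cfu wdjea yplsc qfps hcd niih avdo bne qknkh dgph nyq bywkc
Hunk 6: at line 1 remove [wdjea,yplsc,qfps] add [tlfh] -> 11 lines: lldax cfu tlfh hcd niih avdo bne qknkh dgph nyq bywkc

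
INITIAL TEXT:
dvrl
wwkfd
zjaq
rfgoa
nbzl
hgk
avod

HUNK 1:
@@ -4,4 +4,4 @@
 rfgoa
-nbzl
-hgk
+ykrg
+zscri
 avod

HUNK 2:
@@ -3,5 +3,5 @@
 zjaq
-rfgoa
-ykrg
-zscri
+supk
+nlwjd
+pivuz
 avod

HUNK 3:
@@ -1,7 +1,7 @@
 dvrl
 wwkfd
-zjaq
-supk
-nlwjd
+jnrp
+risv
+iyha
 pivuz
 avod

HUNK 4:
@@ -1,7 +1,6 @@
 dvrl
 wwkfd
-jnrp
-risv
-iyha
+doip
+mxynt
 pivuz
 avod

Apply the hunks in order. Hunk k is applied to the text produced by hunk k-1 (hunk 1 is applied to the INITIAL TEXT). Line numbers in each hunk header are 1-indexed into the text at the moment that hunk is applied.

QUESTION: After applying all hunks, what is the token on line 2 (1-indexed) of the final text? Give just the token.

Hunk 1: at line 4 remove [nbzl,hgk] add [ykrg,zscri] -> 7 lines: dvrl wwkfd zjaq rfgoa ykrg zscri avod
Hunk 2: at line 3 remove [rfgoa,ykrg,zscri] add [supk,nlwjd,pivuz] -> 7 lines: dvrl wwkfd zjaq supk nlwjd pivuz avod
Hunk 3: at line 1 remove [zjaq,supk,nlwjd] add [jnrp,risv,iyha] -> 7 lines: dvrl wwkfd jnrp risv iyha pivuz avod
Hunk 4: at line 1 remove [jnrp,risv,iyha] add [doip,mxynt] -> 6 lines: dvrl wwkfd doip mxynt pivuz avod
Final line 2: wwkfd

Answer: wwkfd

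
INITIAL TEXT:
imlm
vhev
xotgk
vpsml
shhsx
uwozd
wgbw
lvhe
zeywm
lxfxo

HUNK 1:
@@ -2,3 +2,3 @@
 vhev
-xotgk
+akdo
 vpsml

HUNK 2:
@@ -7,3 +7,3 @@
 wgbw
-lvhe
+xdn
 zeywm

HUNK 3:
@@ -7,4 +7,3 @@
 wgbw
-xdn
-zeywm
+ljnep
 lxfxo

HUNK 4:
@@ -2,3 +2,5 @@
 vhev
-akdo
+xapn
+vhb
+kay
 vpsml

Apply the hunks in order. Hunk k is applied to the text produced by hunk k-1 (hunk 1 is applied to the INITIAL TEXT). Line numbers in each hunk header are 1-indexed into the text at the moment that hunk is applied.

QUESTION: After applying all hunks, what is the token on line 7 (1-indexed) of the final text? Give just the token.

Answer: shhsx

Derivation:
Hunk 1: at line 2 remove [xotgk] add [akdo] -> 10 lines: imlm vhev akdo vpsml shhsx uwozd wgbw lvhe zeywm lxfxo
Hunk 2: at line 7 remove [lvhe] add [xdn] -> 10 lines: imlm vhev akdo vpsml shhsx uwozd wgbw xdn zeywm lxfxo
Hunk 3: at line 7 remove [xdn,zeywm] add [ljnep] -> 9 lines: imlm vhev akdo vpsml shhsx uwozd wgbw ljnep lxfxo
Hunk 4: at line 2 remove [akdo] add [xapn,vhb,kay] -> 11 lines: imlm vhev xapn vhb kay vpsml shhsx uwozd wgbw ljnep lxfxo
Final line 7: shhsx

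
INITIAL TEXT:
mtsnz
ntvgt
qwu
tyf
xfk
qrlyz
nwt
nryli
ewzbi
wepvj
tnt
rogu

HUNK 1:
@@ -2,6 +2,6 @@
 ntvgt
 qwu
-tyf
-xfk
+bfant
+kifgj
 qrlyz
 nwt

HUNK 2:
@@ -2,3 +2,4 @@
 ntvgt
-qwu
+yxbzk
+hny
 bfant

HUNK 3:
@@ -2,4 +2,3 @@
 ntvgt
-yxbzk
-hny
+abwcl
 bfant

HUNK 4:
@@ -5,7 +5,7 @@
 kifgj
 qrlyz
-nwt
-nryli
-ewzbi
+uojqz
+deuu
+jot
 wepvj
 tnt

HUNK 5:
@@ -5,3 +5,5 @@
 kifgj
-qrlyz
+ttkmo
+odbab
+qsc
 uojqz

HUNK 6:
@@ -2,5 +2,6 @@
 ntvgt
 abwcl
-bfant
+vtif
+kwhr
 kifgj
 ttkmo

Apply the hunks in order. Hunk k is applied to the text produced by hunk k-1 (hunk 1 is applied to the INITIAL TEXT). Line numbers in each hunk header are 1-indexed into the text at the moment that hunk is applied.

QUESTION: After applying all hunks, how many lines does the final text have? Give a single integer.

Answer: 15

Derivation:
Hunk 1: at line 2 remove [tyf,xfk] add [bfant,kifgj] -> 12 lines: mtsnz ntvgt qwu bfant kifgj qrlyz nwt nryli ewzbi wepvj tnt rogu
Hunk 2: at line 2 remove [qwu] add [yxbzk,hny] -> 13 lines: mtsnz ntvgt yxbzk hny bfant kifgj qrlyz nwt nryli ewzbi wepvj tnt rogu
Hunk 3: at line 2 remove [yxbzk,hny] add [abwcl] -> 12 lines: mtsnz ntvgt abwcl bfant kifgj qrlyz nwt nryli ewzbi wepvj tnt rogu
Hunk 4: at line 5 remove [nwt,nryli,ewzbi] add [uojqz,deuu,jot] -> 12 lines: mtsnz ntvgt abwcl bfant kifgj qrlyz uojqz deuu jot wepvj tnt rogu
Hunk 5: at line 5 remove [qrlyz] add [ttkmo,odbab,qsc] -> 14 lines: mtsnz ntvgt abwcl bfant kifgj ttkmo odbab qsc uojqz deuu jot wepvj tnt rogu
Hunk 6: at line 2 remove [bfant] add [vtif,kwhr] -> 15 lines: mtsnz ntvgt abwcl vtif kwhr kifgj ttkmo odbab qsc uojqz deuu jot wepvj tnt rogu
Final line count: 15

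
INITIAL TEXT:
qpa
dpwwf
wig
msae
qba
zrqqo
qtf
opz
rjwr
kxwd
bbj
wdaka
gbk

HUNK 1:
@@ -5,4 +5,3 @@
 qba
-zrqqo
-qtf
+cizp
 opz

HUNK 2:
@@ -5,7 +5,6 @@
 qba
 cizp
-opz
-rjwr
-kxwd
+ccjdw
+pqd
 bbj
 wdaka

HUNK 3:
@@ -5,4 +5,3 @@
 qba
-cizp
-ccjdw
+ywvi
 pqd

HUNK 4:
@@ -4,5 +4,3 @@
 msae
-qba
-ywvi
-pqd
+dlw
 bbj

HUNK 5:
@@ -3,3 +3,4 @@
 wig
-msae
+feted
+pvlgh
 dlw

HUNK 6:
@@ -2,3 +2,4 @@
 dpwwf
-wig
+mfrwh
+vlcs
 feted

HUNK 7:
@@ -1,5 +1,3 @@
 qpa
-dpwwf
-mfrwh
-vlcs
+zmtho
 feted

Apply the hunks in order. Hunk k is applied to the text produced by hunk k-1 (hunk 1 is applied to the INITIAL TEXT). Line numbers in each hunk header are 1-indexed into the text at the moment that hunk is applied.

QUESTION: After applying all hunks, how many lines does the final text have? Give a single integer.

Answer: 8

Derivation:
Hunk 1: at line 5 remove [zrqqo,qtf] add [cizp] -> 12 lines: qpa dpwwf wig msae qba cizp opz rjwr kxwd bbj wdaka gbk
Hunk 2: at line 5 remove [opz,rjwr,kxwd] add [ccjdw,pqd] -> 11 lines: qpa dpwwf wig msae qba cizp ccjdw pqd bbj wdaka gbk
Hunk 3: at line 5 remove [cizp,ccjdw] add [ywvi] -> 10 lines: qpa dpwwf wig msae qba ywvi pqd bbj wdaka gbk
Hunk 4: at line 4 remove [qba,ywvi,pqd] add [dlw] -> 8 lines: qpa dpwwf wig msae dlw bbj wdaka gbk
Hunk 5: at line 3 remove [msae] add [feted,pvlgh] -> 9 lines: qpa dpwwf wig feted pvlgh dlw bbj wdaka gbk
Hunk 6: at line 2 remove [wig] add [mfrwh,vlcs] -> 10 lines: qpa dpwwf mfrwh vlcs feted pvlgh dlw bbj wdaka gbk
Hunk 7: at line 1 remove [dpwwf,mfrwh,vlcs] add [zmtho] -> 8 lines: qpa zmtho feted pvlgh dlw bbj wdaka gbk
Final line count: 8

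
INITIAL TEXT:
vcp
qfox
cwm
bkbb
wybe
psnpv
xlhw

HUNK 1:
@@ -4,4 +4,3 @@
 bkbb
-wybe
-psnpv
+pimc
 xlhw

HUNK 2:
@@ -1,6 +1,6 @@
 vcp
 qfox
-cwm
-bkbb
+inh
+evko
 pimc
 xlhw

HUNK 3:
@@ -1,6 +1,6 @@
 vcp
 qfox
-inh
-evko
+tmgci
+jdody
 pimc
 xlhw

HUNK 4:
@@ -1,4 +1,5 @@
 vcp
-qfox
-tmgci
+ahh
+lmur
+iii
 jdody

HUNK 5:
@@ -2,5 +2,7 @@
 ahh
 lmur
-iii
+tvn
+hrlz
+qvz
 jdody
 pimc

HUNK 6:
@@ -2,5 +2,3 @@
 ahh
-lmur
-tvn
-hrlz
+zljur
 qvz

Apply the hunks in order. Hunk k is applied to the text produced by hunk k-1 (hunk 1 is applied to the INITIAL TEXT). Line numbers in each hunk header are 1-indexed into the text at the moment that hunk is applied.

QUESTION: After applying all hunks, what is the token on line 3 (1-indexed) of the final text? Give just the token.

Hunk 1: at line 4 remove [wybe,psnpv] add [pimc] -> 6 lines: vcp qfox cwm bkbb pimc xlhw
Hunk 2: at line 1 remove [cwm,bkbb] add [inh,evko] -> 6 lines: vcp qfox inh evko pimc xlhw
Hunk 3: at line 1 remove [inh,evko] add [tmgci,jdody] -> 6 lines: vcp qfox tmgci jdody pimc xlhw
Hunk 4: at line 1 remove [qfox,tmgci] add [ahh,lmur,iii] -> 7 lines: vcp ahh lmur iii jdody pimc xlhw
Hunk 5: at line 2 remove [iii] add [tvn,hrlz,qvz] -> 9 lines: vcp ahh lmur tvn hrlz qvz jdody pimc xlhw
Hunk 6: at line 2 remove [lmur,tvn,hrlz] add [zljur] -> 7 lines: vcp ahh zljur qvz jdody pimc xlhw
Final line 3: zljur

Answer: zljur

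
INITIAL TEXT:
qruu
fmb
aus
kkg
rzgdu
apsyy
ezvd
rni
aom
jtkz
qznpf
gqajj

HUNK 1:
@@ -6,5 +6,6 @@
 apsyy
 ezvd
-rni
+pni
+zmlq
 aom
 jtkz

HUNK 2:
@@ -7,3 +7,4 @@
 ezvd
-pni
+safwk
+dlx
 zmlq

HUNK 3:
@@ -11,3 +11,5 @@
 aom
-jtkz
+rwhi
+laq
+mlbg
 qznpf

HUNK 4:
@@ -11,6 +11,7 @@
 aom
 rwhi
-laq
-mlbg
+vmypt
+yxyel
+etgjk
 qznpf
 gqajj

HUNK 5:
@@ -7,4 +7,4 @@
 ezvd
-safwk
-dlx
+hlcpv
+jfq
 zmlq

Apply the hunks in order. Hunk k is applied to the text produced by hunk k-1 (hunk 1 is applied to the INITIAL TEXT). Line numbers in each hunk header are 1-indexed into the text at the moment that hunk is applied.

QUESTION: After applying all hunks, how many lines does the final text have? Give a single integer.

Answer: 17

Derivation:
Hunk 1: at line 6 remove [rni] add [pni,zmlq] -> 13 lines: qruu fmb aus kkg rzgdu apsyy ezvd pni zmlq aom jtkz qznpf gqajj
Hunk 2: at line 7 remove [pni] add [safwk,dlx] -> 14 lines: qruu fmb aus kkg rzgdu apsyy ezvd safwk dlx zmlq aom jtkz qznpf gqajj
Hunk 3: at line 11 remove [jtkz] add [rwhi,laq,mlbg] -> 16 lines: qruu fmb aus kkg rzgdu apsyy ezvd safwk dlx zmlq aom rwhi laq mlbg qznpf gqajj
Hunk 4: at line 11 remove [laq,mlbg] add [vmypt,yxyel,etgjk] -> 17 lines: qruu fmb aus kkg rzgdu apsyy ezvd safwk dlx zmlq aom rwhi vmypt yxyel etgjk qznpf gqajj
Hunk 5: at line 7 remove [safwk,dlx] add [hlcpv,jfq] -> 17 lines: qruu fmb aus kkg rzgdu apsyy ezvd hlcpv jfq zmlq aom rwhi vmypt yxyel etgjk qznpf gqajj
Final line count: 17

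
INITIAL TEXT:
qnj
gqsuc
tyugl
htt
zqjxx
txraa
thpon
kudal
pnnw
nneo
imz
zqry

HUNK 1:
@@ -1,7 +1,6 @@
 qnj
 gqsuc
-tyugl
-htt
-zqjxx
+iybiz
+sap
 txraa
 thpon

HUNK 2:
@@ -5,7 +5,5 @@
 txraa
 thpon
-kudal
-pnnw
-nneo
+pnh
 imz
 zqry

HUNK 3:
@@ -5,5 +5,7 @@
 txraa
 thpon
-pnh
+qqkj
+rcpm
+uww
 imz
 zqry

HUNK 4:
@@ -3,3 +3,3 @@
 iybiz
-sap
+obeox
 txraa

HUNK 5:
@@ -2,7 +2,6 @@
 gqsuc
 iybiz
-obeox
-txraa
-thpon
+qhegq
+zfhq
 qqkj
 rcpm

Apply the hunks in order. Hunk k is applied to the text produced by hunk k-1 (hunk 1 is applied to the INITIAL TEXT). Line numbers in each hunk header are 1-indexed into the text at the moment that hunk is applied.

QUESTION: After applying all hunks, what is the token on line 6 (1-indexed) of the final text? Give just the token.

Hunk 1: at line 1 remove [tyugl,htt,zqjxx] add [iybiz,sap] -> 11 lines: qnj gqsuc iybiz sap txraa thpon kudal pnnw nneo imz zqry
Hunk 2: at line 5 remove [kudal,pnnw,nneo] add [pnh] -> 9 lines: qnj gqsuc iybiz sap txraa thpon pnh imz zqry
Hunk 3: at line 5 remove [pnh] add [qqkj,rcpm,uww] -> 11 lines: qnj gqsuc iybiz sap txraa thpon qqkj rcpm uww imz zqry
Hunk 4: at line 3 remove [sap] add [obeox] -> 11 lines: qnj gqsuc iybiz obeox txraa thpon qqkj rcpm uww imz zqry
Hunk 5: at line 2 remove [obeox,txraa,thpon] add [qhegq,zfhq] -> 10 lines: qnj gqsuc iybiz qhegq zfhq qqkj rcpm uww imz zqry
Final line 6: qqkj

Answer: qqkj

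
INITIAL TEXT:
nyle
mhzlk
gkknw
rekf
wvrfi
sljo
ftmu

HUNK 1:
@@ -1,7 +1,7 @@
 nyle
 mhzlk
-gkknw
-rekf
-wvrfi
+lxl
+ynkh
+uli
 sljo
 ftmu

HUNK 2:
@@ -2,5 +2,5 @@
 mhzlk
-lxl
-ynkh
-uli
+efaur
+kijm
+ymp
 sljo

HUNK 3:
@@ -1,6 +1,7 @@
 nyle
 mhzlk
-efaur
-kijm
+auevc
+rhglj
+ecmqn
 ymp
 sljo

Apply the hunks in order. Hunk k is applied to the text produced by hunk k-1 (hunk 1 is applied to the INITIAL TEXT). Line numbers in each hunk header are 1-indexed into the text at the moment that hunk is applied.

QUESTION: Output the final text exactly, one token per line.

Answer: nyle
mhzlk
auevc
rhglj
ecmqn
ymp
sljo
ftmu

Derivation:
Hunk 1: at line 1 remove [gkknw,rekf,wvrfi] add [lxl,ynkh,uli] -> 7 lines: nyle mhzlk lxl ynkh uli sljo ftmu
Hunk 2: at line 2 remove [lxl,ynkh,uli] add [efaur,kijm,ymp] -> 7 lines: nyle mhzlk efaur kijm ymp sljo ftmu
Hunk 3: at line 1 remove [efaur,kijm] add [auevc,rhglj,ecmqn] -> 8 lines: nyle mhzlk auevc rhglj ecmqn ymp sljo ftmu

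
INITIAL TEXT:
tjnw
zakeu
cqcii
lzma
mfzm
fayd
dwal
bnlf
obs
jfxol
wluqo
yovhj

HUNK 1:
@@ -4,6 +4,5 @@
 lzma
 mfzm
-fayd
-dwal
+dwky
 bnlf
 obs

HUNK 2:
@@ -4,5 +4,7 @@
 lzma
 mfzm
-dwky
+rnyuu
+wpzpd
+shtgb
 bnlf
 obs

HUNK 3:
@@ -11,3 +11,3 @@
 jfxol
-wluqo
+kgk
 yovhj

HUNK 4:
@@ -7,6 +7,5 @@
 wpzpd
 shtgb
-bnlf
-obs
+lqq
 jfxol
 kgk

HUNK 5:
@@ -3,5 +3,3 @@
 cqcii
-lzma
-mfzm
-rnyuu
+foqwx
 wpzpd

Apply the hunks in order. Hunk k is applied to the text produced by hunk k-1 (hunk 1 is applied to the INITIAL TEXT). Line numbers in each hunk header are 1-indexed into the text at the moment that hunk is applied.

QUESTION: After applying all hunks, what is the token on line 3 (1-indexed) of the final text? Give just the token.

Hunk 1: at line 4 remove [fayd,dwal] add [dwky] -> 11 lines: tjnw zakeu cqcii lzma mfzm dwky bnlf obs jfxol wluqo yovhj
Hunk 2: at line 4 remove [dwky] add [rnyuu,wpzpd,shtgb] -> 13 lines: tjnw zakeu cqcii lzma mfzm rnyuu wpzpd shtgb bnlf obs jfxol wluqo yovhj
Hunk 3: at line 11 remove [wluqo] add [kgk] -> 13 lines: tjnw zakeu cqcii lzma mfzm rnyuu wpzpd shtgb bnlf obs jfxol kgk yovhj
Hunk 4: at line 7 remove [bnlf,obs] add [lqq] -> 12 lines: tjnw zakeu cqcii lzma mfzm rnyuu wpzpd shtgb lqq jfxol kgk yovhj
Hunk 5: at line 3 remove [lzma,mfzm,rnyuu] add [foqwx] -> 10 lines: tjnw zakeu cqcii foqwx wpzpd shtgb lqq jfxol kgk yovhj
Final line 3: cqcii

Answer: cqcii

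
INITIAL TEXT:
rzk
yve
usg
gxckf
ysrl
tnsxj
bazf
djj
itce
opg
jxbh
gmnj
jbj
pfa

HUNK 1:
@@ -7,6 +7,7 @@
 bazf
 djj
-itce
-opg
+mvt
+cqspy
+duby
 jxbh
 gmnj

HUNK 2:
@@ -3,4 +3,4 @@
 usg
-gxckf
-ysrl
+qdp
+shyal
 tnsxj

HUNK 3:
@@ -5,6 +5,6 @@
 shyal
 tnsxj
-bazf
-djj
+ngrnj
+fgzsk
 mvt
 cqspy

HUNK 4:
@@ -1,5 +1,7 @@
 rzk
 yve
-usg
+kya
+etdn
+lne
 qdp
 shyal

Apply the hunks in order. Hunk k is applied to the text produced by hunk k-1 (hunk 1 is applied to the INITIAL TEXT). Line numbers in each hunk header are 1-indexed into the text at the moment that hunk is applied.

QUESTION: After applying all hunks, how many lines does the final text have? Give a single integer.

Answer: 17

Derivation:
Hunk 1: at line 7 remove [itce,opg] add [mvt,cqspy,duby] -> 15 lines: rzk yve usg gxckf ysrl tnsxj bazf djj mvt cqspy duby jxbh gmnj jbj pfa
Hunk 2: at line 3 remove [gxckf,ysrl] add [qdp,shyal] -> 15 lines: rzk yve usg qdp shyal tnsxj bazf djj mvt cqspy duby jxbh gmnj jbj pfa
Hunk 3: at line 5 remove [bazf,djj] add [ngrnj,fgzsk] -> 15 lines: rzk yve usg qdp shyal tnsxj ngrnj fgzsk mvt cqspy duby jxbh gmnj jbj pfa
Hunk 4: at line 1 remove [usg] add [kya,etdn,lne] -> 17 lines: rzk yve kya etdn lne qdp shyal tnsxj ngrnj fgzsk mvt cqspy duby jxbh gmnj jbj pfa
Final line count: 17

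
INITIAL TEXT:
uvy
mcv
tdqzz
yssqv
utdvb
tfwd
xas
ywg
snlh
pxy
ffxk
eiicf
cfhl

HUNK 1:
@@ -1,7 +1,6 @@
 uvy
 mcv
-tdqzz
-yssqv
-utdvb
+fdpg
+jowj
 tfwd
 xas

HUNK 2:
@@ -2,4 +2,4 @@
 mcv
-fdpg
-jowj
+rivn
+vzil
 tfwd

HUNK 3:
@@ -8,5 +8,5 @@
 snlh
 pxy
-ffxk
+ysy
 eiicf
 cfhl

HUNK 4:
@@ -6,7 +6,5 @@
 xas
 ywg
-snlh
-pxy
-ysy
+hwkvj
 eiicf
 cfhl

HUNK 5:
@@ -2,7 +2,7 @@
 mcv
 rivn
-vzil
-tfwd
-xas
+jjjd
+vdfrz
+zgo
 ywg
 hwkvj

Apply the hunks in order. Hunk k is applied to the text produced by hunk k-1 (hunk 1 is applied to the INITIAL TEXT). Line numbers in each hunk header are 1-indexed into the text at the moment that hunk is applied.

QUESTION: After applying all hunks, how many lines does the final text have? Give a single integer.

Hunk 1: at line 1 remove [tdqzz,yssqv,utdvb] add [fdpg,jowj] -> 12 lines: uvy mcv fdpg jowj tfwd xas ywg snlh pxy ffxk eiicf cfhl
Hunk 2: at line 2 remove [fdpg,jowj] add [rivn,vzil] -> 12 lines: uvy mcv rivn vzil tfwd xas ywg snlh pxy ffxk eiicf cfhl
Hunk 3: at line 8 remove [ffxk] add [ysy] -> 12 lines: uvy mcv rivn vzil tfwd xas ywg snlh pxy ysy eiicf cfhl
Hunk 4: at line 6 remove [snlh,pxy,ysy] add [hwkvj] -> 10 lines: uvy mcv rivn vzil tfwd xas ywg hwkvj eiicf cfhl
Hunk 5: at line 2 remove [vzil,tfwd,xas] add [jjjd,vdfrz,zgo] -> 10 lines: uvy mcv rivn jjjd vdfrz zgo ywg hwkvj eiicf cfhl
Final line count: 10

Answer: 10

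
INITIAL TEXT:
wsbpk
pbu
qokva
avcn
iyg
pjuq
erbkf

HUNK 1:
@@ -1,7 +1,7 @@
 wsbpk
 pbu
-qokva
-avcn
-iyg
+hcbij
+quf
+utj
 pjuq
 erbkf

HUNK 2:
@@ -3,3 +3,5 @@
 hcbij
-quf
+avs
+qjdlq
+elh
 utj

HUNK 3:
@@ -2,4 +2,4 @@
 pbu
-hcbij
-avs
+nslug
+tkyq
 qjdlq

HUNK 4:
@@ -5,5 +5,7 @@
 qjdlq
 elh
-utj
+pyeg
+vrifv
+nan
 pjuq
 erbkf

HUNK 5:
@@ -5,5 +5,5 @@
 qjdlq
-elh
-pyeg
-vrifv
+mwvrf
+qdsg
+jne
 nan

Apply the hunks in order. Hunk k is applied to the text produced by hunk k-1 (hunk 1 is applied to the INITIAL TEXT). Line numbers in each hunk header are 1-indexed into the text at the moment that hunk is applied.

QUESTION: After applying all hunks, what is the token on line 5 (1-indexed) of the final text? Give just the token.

Answer: qjdlq

Derivation:
Hunk 1: at line 1 remove [qokva,avcn,iyg] add [hcbij,quf,utj] -> 7 lines: wsbpk pbu hcbij quf utj pjuq erbkf
Hunk 2: at line 3 remove [quf] add [avs,qjdlq,elh] -> 9 lines: wsbpk pbu hcbij avs qjdlq elh utj pjuq erbkf
Hunk 3: at line 2 remove [hcbij,avs] add [nslug,tkyq] -> 9 lines: wsbpk pbu nslug tkyq qjdlq elh utj pjuq erbkf
Hunk 4: at line 5 remove [utj] add [pyeg,vrifv,nan] -> 11 lines: wsbpk pbu nslug tkyq qjdlq elh pyeg vrifv nan pjuq erbkf
Hunk 5: at line 5 remove [elh,pyeg,vrifv] add [mwvrf,qdsg,jne] -> 11 lines: wsbpk pbu nslug tkyq qjdlq mwvrf qdsg jne nan pjuq erbkf
Final line 5: qjdlq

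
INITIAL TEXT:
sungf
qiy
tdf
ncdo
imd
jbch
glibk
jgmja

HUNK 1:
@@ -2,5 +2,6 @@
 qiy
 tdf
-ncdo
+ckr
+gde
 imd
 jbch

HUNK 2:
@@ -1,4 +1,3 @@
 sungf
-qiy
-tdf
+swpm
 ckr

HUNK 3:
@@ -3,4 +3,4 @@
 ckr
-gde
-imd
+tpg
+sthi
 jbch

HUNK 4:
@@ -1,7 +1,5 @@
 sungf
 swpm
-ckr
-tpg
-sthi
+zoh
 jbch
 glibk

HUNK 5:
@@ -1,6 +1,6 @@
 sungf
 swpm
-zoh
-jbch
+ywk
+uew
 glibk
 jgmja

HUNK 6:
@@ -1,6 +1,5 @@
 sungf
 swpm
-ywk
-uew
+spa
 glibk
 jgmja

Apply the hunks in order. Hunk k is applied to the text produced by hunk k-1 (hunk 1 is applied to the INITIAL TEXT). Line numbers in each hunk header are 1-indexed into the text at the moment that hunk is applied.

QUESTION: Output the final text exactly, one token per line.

Hunk 1: at line 2 remove [ncdo] add [ckr,gde] -> 9 lines: sungf qiy tdf ckr gde imd jbch glibk jgmja
Hunk 2: at line 1 remove [qiy,tdf] add [swpm] -> 8 lines: sungf swpm ckr gde imd jbch glibk jgmja
Hunk 3: at line 3 remove [gde,imd] add [tpg,sthi] -> 8 lines: sungf swpm ckr tpg sthi jbch glibk jgmja
Hunk 4: at line 1 remove [ckr,tpg,sthi] add [zoh] -> 6 lines: sungf swpm zoh jbch glibk jgmja
Hunk 5: at line 1 remove [zoh,jbch] add [ywk,uew] -> 6 lines: sungf swpm ywk uew glibk jgmja
Hunk 6: at line 1 remove [ywk,uew] add [spa] -> 5 lines: sungf swpm spa glibk jgmja

Answer: sungf
swpm
spa
glibk
jgmja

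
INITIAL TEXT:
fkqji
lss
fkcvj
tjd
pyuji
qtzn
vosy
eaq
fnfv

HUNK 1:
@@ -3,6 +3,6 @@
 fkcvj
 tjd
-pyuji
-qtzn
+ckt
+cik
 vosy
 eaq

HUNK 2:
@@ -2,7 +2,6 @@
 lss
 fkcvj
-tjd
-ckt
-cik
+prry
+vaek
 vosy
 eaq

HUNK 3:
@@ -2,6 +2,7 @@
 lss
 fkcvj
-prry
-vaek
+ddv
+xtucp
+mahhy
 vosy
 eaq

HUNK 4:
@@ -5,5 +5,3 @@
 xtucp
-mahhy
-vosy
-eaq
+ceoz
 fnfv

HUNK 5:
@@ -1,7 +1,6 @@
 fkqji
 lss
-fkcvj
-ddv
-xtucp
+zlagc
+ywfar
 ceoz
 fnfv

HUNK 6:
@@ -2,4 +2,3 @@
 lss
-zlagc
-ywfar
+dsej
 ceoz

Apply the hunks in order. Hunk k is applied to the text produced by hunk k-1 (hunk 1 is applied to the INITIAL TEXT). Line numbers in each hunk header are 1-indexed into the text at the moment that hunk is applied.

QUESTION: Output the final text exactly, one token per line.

Hunk 1: at line 3 remove [pyuji,qtzn] add [ckt,cik] -> 9 lines: fkqji lss fkcvj tjd ckt cik vosy eaq fnfv
Hunk 2: at line 2 remove [tjd,ckt,cik] add [prry,vaek] -> 8 lines: fkqji lss fkcvj prry vaek vosy eaq fnfv
Hunk 3: at line 2 remove [prry,vaek] add [ddv,xtucp,mahhy] -> 9 lines: fkqji lss fkcvj ddv xtucp mahhy vosy eaq fnfv
Hunk 4: at line 5 remove [mahhy,vosy,eaq] add [ceoz] -> 7 lines: fkqji lss fkcvj ddv xtucp ceoz fnfv
Hunk 5: at line 1 remove [fkcvj,ddv,xtucp] add [zlagc,ywfar] -> 6 lines: fkqji lss zlagc ywfar ceoz fnfv
Hunk 6: at line 2 remove [zlagc,ywfar] add [dsej] -> 5 lines: fkqji lss dsej ceoz fnfv

Answer: fkqji
lss
dsej
ceoz
fnfv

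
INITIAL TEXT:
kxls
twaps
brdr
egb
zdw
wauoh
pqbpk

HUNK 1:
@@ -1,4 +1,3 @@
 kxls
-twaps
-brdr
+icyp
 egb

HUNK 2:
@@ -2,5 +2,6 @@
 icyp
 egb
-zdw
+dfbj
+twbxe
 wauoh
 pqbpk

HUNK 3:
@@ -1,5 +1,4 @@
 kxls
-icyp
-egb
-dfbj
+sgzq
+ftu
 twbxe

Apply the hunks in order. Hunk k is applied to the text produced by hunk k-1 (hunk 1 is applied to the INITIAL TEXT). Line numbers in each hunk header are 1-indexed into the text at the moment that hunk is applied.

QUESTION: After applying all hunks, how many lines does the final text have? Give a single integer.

Hunk 1: at line 1 remove [twaps,brdr] add [icyp] -> 6 lines: kxls icyp egb zdw wauoh pqbpk
Hunk 2: at line 2 remove [zdw] add [dfbj,twbxe] -> 7 lines: kxls icyp egb dfbj twbxe wauoh pqbpk
Hunk 3: at line 1 remove [icyp,egb,dfbj] add [sgzq,ftu] -> 6 lines: kxls sgzq ftu twbxe wauoh pqbpk
Final line count: 6

Answer: 6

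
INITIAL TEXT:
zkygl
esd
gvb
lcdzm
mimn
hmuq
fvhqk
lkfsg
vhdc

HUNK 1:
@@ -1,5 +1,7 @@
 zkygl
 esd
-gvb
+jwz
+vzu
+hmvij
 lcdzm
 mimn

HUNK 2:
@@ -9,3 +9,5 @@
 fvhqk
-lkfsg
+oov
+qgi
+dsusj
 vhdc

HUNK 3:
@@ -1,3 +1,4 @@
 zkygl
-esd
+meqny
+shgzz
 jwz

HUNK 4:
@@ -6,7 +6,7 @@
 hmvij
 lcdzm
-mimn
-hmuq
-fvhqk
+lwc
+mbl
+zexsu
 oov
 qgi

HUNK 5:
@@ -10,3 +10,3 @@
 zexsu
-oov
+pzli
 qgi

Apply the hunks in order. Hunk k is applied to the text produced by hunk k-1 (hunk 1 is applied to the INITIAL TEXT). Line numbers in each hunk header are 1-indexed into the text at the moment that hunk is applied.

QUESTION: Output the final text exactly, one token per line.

Answer: zkygl
meqny
shgzz
jwz
vzu
hmvij
lcdzm
lwc
mbl
zexsu
pzli
qgi
dsusj
vhdc

Derivation:
Hunk 1: at line 1 remove [gvb] add [jwz,vzu,hmvij] -> 11 lines: zkygl esd jwz vzu hmvij lcdzm mimn hmuq fvhqk lkfsg vhdc
Hunk 2: at line 9 remove [lkfsg] add [oov,qgi,dsusj] -> 13 lines: zkygl esd jwz vzu hmvij lcdzm mimn hmuq fvhqk oov qgi dsusj vhdc
Hunk 3: at line 1 remove [esd] add [meqny,shgzz] -> 14 lines: zkygl meqny shgzz jwz vzu hmvij lcdzm mimn hmuq fvhqk oov qgi dsusj vhdc
Hunk 4: at line 6 remove [mimn,hmuq,fvhqk] add [lwc,mbl,zexsu] -> 14 lines: zkygl meqny shgzz jwz vzu hmvij lcdzm lwc mbl zexsu oov qgi dsusj vhdc
Hunk 5: at line 10 remove [oov] add [pzli] -> 14 lines: zkygl meqny shgzz jwz vzu hmvij lcdzm lwc mbl zexsu pzli qgi dsusj vhdc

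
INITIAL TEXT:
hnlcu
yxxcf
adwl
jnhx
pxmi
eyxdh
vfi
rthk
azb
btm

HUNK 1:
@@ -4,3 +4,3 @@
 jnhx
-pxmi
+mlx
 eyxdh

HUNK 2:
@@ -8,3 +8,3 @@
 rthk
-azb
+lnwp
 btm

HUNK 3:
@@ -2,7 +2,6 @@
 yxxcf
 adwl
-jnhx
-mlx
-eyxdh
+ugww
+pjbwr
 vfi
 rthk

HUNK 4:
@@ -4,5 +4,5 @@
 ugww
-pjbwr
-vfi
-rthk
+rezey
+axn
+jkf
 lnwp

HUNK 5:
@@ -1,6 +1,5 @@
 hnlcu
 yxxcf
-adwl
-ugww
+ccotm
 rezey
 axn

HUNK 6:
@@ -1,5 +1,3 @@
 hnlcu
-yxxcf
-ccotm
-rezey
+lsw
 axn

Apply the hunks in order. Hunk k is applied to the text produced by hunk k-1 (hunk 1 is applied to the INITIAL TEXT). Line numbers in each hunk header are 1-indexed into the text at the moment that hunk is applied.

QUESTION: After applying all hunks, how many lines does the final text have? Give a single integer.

Answer: 6

Derivation:
Hunk 1: at line 4 remove [pxmi] add [mlx] -> 10 lines: hnlcu yxxcf adwl jnhx mlx eyxdh vfi rthk azb btm
Hunk 2: at line 8 remove [azb] add [lnwp] -> 10 lines: hnlcu yxxcf adwl jnhx mlx eyxdh vfi rthk lnwp btm
Hunk 3: at line 2 remove [jnhx,mlx,eyxdh] add [ugww,pjbwr] -> 9 lines: hnlcu yxxcf adwl ugww pjbwr vfi rthk lnwp btm
Hunk 4: at line 4 remove [pjbwr,vfi,rthk] add [rezey,axn,jkf] -> 9 lines: hnlcu yxxcf adwl ugww rezey axn jkf lnwp btm
Hunk 5: at line 1 remove [adwl,ugww] add [ccotm] -> 8 lines: hnlcu yxxcf ccotm rezey axn jkf lnwp btm
Hunk 6: at line 1 remove [yxxcf,ccotm,rezey] add [lsw] -> 6 lines: hnlcu lsw axn jkf lnwp btm
Final line count: 6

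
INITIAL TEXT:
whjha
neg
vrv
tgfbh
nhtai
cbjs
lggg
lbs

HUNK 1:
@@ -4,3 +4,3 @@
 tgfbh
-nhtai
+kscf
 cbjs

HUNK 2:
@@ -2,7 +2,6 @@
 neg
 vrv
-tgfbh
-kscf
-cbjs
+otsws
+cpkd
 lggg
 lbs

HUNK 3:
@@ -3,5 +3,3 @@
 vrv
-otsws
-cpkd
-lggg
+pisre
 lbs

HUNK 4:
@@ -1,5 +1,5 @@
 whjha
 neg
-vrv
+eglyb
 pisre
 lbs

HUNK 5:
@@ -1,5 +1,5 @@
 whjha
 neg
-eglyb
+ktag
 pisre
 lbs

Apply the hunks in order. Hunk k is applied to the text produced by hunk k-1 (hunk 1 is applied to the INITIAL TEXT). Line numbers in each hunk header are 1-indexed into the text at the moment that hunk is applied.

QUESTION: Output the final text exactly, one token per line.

Hunk 1: at line 4 remove [nhtai] add [kscf] -> 8 lines: whjha neg vrv tgfbh kscf cbjs lggg lbs
Hunk 2: at line 2 remove [tgfbh,kscf,cbjs] add [otsws,cpkd] -> 7 lines: whjha neg vrv otsws cpkd lggg lbs
Hunk 3: at line 3 remove [otsws,cpkd,lggg] add [pisre] -> 5 lines: whjha neg vrv pisre lbs
Hunk 4: at line 1 remove [vrv] add [eglyb] -> 5 lines: whjha neg eglyb pisre lbs
Hunk 5: at line 1 remove [eglyb] add [ktag] -> 5 lines: whjha neg ktag pisre lbs

Answer: whjha
neg
ktag
pisre
lbs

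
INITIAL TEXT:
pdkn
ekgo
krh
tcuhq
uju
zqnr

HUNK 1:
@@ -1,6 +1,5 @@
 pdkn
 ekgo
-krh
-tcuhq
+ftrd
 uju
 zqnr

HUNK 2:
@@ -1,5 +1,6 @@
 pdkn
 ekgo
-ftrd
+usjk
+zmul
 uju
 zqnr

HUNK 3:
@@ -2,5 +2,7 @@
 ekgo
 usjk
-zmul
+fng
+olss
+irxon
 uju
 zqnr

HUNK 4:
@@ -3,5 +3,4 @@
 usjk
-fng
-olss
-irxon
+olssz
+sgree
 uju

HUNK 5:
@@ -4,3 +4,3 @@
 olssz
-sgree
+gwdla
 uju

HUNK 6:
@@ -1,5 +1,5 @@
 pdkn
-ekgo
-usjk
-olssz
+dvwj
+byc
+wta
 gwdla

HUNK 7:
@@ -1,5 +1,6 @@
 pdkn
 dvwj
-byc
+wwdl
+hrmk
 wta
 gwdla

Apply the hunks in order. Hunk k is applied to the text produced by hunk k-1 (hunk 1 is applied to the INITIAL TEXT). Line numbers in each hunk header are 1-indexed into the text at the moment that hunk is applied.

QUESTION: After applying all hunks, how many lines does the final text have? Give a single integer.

Answer: 8

Derivation:
Hunk 1: at line 1 remove [krh,tcuhq] add [ftrd] -> 5 lines: pdkn ekgo ftrd uju zqnr
Hunk 2: at line 1 remove [ftrd] add [usjk,zmul] -> 6 lines: pdkn ekgo usjk zmul uju zqnr
Hunk 3: at line 2 remove [zmul] add [fng,olss,irxon] -> 8 lines: pdkn ekgo usjk fng olss irxon uju zqnr
Hunk 4: at line 3 remove [fng,olss,irxon] add [olssz,sgree] -> 7 lines: pdkn ekgo usjk olssz sgree uju zqnr
Hunk 5: at line 4 remove [sgree] add [gwdla] -> 7 lines: pdkn ekgo usjk olssz gwdla uju zqnr
Hunk 6: at line 1 remove [ekgo,usjk,olssz] add [dvwj,byc,wta] -> 7 lines: pdkn dvwj byc wta gwdla uju zqnr
Hunk 7: at line 1 remove [byc] add [wwdl,hrmk] -> 8 lines: pdkn dvwj wwdl hrmk wta gwdla uju zqnr
Final line count: 8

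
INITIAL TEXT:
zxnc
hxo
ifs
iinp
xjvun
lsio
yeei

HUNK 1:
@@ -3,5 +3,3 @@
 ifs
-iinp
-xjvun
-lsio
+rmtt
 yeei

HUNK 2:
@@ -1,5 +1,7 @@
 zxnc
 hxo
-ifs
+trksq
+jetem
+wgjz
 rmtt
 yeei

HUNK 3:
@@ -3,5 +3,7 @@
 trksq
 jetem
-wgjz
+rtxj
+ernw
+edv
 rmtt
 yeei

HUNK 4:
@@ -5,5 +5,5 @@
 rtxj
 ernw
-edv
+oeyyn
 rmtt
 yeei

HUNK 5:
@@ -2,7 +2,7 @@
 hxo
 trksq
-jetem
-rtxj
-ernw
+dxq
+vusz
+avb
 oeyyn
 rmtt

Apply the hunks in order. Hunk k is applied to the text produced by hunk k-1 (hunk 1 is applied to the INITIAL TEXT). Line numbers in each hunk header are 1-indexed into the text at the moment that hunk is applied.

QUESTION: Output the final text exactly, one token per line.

Hunk 1: at line 3 remove [iinp,xjvun,lsio] add [rmtt] -> 5 lines: zxnc hxo ifs rmtt yeei
Hunk 2: at line 1 remove [ifs] add [trksq,jetem,wgjz] -> 7 lines: zxnc hxo trksq jetem wgjz rmtt yeei
Hunk 3: at line 3 remove [wgjz] add [rtxj,ernw,edv] -> 9 lines: zxnc hxo trksq jetem rtxj ernw edv rmtt yeei
Hunk 4: at line 5 remove [edv] add [oeyyn] -> 9 lines: zxnc hxo trksq jetem rtxj ernw oeyyn rmtt yeei
Hunk 5: at line 2 remove [jetem,rtxj,ernw] add [dxq,vusz,avb] -> 9 lines: zxnc hxo trksq dxq vusz avb oeyyn rmtt yeei

Answer: zxnc
hxo
trksq
dxq
vusz
avb
oeyyn
rmtt
yeei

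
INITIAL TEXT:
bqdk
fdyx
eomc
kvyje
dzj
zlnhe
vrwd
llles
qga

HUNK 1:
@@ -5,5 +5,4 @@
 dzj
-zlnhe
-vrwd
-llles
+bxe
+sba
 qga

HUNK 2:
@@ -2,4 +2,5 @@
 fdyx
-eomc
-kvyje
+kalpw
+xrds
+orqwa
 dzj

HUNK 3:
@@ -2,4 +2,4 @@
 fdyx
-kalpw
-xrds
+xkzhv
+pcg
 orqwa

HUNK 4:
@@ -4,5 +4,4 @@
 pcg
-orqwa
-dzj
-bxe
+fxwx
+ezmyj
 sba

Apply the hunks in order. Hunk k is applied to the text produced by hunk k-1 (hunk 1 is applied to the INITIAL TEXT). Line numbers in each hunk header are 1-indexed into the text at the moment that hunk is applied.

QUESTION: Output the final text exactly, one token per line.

Hunk 1: at line 5 remove [zlnhe,vrwd,llles] add [bxe,sba] -> 8 lines: bqdk fdyx eomc kvyje dzj bxe sba qga
Hunk 2: at line 2 remove [eomc,kvyje] add [kalpw,xrds,orqwa] -> 9 lines: bqdk fdyx kalpw xrds orqwa dzj bxe sba qga
Hunk 3: at line 2 remove [kalpw,xrds] add [xkzhv,pcg] -> 9 lines: bqdk fdyx xkzhv pcg orqwa dzj bxe sba qga
Hunk 4: at line 4 remove [orqwa,dzj,bxe] add [fxwx,ezmyj] -> 8 lines: bqdk fdyx xkzhv pcg fxwx ezmyj sba qga

Answer: bqdk
fdyx
xkzhv
pcg
fxwx
ezmyj
sba
qga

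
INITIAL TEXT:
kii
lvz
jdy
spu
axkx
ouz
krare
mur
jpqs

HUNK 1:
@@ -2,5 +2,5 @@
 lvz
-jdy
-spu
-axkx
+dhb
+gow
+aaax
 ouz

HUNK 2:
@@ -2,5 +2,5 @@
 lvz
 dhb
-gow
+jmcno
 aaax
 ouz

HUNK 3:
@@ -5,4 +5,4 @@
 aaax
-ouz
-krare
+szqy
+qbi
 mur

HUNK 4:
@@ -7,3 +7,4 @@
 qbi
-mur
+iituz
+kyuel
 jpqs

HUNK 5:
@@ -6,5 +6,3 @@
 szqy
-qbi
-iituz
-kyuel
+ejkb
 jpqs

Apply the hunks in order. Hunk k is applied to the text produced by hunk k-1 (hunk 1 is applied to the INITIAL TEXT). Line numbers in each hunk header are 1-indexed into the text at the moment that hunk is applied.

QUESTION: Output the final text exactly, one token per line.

Hunk 1: at line 2 remove [jdy,spu,axkx] add [dhb,gow,aaax] -> 9 lines: kii lvz dhb gow aaax ouz krare mur jpqs
Hunk 2: at line 2 remove [gow] add [jmcno] -> 9 lines: kii lvz dhb jmcno aaax ouz krare mur jpqs
Hunk 3: at line 5 remove [ouz,krare] add [szqy,qbi] -> 9 lines: kii lvz dhb jmcno aaax szqy qbi mur jpqs
Hunk 4: at line 7 remove [mur] add [iituz,kyuel] -> 10 lines: kii lvz dhb jmcno aaax szqy qbi iituz kyuel jpqs
Hunk 5: at line 6 remove [qbi,iituz,kyuel] add [ejkb] -> 8 lines: kii lvz dhb jmcno aaax szqy ejkb jpqs

Answer: kii
lvz
dhb
jmcno
aaax
szqy
ejkb
jpqs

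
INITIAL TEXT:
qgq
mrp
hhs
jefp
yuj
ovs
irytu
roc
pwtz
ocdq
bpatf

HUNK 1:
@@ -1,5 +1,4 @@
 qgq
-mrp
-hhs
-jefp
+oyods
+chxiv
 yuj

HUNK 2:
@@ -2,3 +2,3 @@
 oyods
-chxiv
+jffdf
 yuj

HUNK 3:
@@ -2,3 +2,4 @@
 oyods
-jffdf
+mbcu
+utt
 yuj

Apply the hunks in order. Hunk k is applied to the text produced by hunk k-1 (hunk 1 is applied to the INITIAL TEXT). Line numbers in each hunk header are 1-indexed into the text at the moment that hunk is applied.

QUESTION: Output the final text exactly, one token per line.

Hunk 1: at line 1 remove [mrp,hhs,jefp] add [oyods,chxiv] -> 10 lines: qgq oyods chxiv yuj ovs irytu roc pwtz ocdq bpatf
Hunk 2: at line 2 remove [chxiv] add [jffdf] -> 10 lines: qgq oyods jffdf yuj ovs irytu roc pwtz ocdq bpatf
Hunk 3: at line 2 remove [jffdf] add [mbcu,utt] -> 11 lines: qgq oyods mbcu utt yuj ovs irytu roc pwtz ocdq bpatf

Answer: qgq
oyods
mbcu
utt
yuj
ovs
irytu
roc
pwtz
ocdq
bpatf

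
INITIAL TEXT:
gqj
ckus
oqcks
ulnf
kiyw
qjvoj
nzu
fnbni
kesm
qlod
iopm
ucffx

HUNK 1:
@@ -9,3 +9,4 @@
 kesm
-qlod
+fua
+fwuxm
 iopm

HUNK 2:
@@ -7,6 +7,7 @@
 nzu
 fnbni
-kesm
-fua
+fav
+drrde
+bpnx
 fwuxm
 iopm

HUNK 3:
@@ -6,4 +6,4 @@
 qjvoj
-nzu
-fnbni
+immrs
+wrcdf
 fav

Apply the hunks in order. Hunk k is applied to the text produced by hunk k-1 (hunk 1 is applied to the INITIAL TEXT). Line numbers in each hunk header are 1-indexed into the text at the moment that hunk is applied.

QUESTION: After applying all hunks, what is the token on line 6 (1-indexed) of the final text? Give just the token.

Hunk 1: at line 9 remove [qlod] add [fua,fwuxm] -> 13 lines: gqj ckus oqcks ulnf kiyw qjvoj nzu fnbni kesm fua fwuxm iopm ucffx
Hunk 2: at line 7 remove [kesm,fua] add [fav,drrde,bpnx] -> 14 lines: gqj ckus oqcks ulnf kiyw qjvoj nzu fnbni fav drrde bpnx fwuxm iopm ucffx
Hunk 3: at line 6 remove [nzu,fnbni] add [immrs,wrcdf] -> 14 lines: gqj ckus oqcks ulnf kiyw qjvoj immrs wrcdf fav drrde bpnx fwuxm iopm ucffx
Final line 6: qjvoj

Answer: qjvoj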